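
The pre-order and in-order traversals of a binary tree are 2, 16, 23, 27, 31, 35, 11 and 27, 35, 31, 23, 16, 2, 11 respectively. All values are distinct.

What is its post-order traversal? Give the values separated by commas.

The first element of pre-order is the root; it splits in-order into left and right subtrees.
Root 2: left subtree has 5 nodes {27, 35, 31, 23, 16}, right has 1 {11}.
  Root 16: left subtree has 4 nodes {27, 35, 31, 23}, right has 0 { }.
    Root 23: left subtree has 3 nodes {27, 35, 31}, right has 0 { }.
      Root 27: left subtree has 0 nodes { }, right has 2 {35, 31}.
        Root 31: left subtree has 1 node {35}, right has 0 { }.

35, 31, 27, 23, 16, 11, 2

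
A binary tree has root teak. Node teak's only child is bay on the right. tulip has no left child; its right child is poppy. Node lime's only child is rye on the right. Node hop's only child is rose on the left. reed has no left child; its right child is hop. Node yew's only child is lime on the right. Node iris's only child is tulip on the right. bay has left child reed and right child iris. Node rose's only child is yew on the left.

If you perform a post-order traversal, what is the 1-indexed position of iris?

9

Post-order visits the left subtree, then the right subtree, then the node.
At teak: no left child.
At teak: go right to bay.
  At bay: go left to reed.
    At reed: no left child.
    At reed: go right to hop.
      At hop: go left to rose.
        At rose: go left to yew.
          At yew: no left child.
          At yew: go right to lime.
            At lime: no left child.
            At lime: go right to rye.
              rye is a leaf — visit rye.
            Visit lime.
          Visit yew.
        At rose: no right child.
        Visit rose.
      At hop: no right child.
      Visit hop.
    Visit reed.
  At bay: go right to iris.
    At iris: no left child.
    At iris: go right to tulip.
      At tulip: no left child.
      At tulip: go right to poppy.
        poppy is a leaf — visit poppy.
      Visit tulip.
    Visit iris.
  Visit bay.
Visit teak.
Full post-order sequence: rye, lime, yew, rose, hop, reed, poppy, tulip, iris, bay, teak.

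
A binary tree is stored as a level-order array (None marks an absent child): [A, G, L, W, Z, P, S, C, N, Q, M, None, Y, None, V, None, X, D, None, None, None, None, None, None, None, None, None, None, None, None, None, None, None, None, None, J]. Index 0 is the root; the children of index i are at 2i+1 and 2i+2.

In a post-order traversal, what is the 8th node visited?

Post-order visits the left subtree, then the right subtree, then the node.
At A: go left to G.
  At G: go left to W.
    At W: go left to C.
      At C: no left child.
      At C: go right to X.
        X is a leaf — visit X.
      Visit C.
    At W: go right to N.
      At N: go left to D.
        At D: go left to J.
          J is a leaf — visit J.
        At D: no right child.
        Visit D.
      At N: no right child.
      Visit N.
    Visit W.
  At G: go right to Z.
    At Z: go left to Q.
      Q is a leaf — visit Q.
    At Z: go right to M.
      M is a leaf — visit M.
    Visit Z.
  Visit G.
At A: go right to L.
  At L: go left to P.
    At P: no left child.
    At P: go right to Y.
      Y is a leaf — visit Y.
    Visit P.
  At L: go right to S.
    At S: no left child.
    At S: go right to V.
      V is a leaf — visit V.
    Visit S.
  Visit L.
Visit A.
Full post-order sequence: X, C, J, D, N, W, Q, M, Z, G, Y, P, V, S, L, A.

M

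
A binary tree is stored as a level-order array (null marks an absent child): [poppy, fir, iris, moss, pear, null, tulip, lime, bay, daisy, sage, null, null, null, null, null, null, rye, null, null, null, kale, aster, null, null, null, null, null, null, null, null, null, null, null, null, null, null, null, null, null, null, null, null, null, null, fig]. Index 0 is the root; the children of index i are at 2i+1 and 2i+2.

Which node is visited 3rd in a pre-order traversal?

moss

Pre-order visits the node, then its left subtree, then its right subtree.
Visit poppy.
At poppy: go left to fir.
  Visit fir.
  At fir: go left to moss.
    Visit moss.
    At moss: go left to lime.
      lime is a leaf — visit lime.
    At moss: go right to bay.
      Visit bay.
      At bay: go left to rye.
        rye is a leaf — visit rye.
      At bay: no right child.
  At fir: go right to pear.
    Visit pear.
    At pear: go left to daisy.
      daisy is a leaf — visit daisy.
    At pear: go right to sage.
      Visit sage.
      At sage: go left to kale.
        kale is a leaf — visit kale.
      At sage: go right to aster.
        Visit aster.
        At aster: go left to fig.
          fig is a leaf — visit fig.
        At aster: no right child.
At poppy: go right to iris.
  Visit iris.
  At iris: no left child.
  At iris: go right to tulip.
    tulip is a leaf — visit tulip.
Full pre-order sequence: poppy, fir, moss, lime, bay, rye, pear, daisy, sage, kale, aster, fig, iris, tulip.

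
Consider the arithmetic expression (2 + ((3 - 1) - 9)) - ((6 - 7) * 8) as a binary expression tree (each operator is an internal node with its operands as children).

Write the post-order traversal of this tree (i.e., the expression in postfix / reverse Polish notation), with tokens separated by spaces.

2 3 1 - 9 - + 6 7 - 8 * -

Post-order on an expression tree gives postfix notation: for each operator, emit left operand, right operand, then the operator.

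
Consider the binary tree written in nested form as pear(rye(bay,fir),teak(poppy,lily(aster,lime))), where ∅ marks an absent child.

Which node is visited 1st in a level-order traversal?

pear

Level-order visits nodes level by level from the root, left to right within each level.
Level 0: pear
Level 1: rye, teak
Level 2: bay, fir, poppy, lily
Level 3: aster, lime
Full level-order sequence: pear, rye, teak, bay, fir, poppy, lily, aster, lime.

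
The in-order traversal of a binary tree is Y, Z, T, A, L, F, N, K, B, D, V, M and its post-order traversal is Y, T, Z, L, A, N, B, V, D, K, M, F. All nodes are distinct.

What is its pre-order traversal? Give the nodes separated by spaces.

The last element of post-order is the root; it splits in-order into left and right subtrees.
Root F: left subtree has 5 nodes {Y, Z, T, A, L}, right has 6 {N, K, B, D, V, M}.
  Root A: left subtree has 3 nodes {Y, Z, T}, right has 1 {L}.
    Root Z: left subtree has 1 node {Y}, right has 1 {T}.
  Root M: left subtree has 5 nodes {N, K, B, D, V}, right has 0 { }.
    Root K: left subtree has 1 node {N}, right has 3 {B, D, V}.
      Root D: left subtree has 1 node {B}, right has 1 {V}.

F A Z Y T L M K N D B V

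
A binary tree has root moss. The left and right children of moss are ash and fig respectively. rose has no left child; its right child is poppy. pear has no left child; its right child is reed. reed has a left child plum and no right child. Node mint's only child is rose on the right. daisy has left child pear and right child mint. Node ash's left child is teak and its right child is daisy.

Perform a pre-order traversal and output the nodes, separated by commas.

moss, ash, teak, daisy, pear, reed, plum, mint, rose, poppy, fig

Pre-order visits the node, then its left subtree, then its right subtree.
Visit moss.
At moss: go left to ash.
  Visit ash.
  At ash: go left to teak.
    teak is a leaf — visit teak.
  At ash: go right to daisy.
    Visit daisy.
    At daisy: go left to pear.
      Visit pear.
      At pear: no left child.
      At pear: go right to reed.
        Visit reed.
        At reed: go left to plum.
          plum is a leaf — visit plum.
        At reed: no right child.
    At daisy: go right to mint.
      Visit mint.
      At mint: no left child.
      At mint: go right to rose.
        Visit rose.
        At rose: no left child.
        At rose: go right to poppy.
          poppy is a leaf — visit poppy.
At moss: go right to fig.
  fig is a leaf — visit fig.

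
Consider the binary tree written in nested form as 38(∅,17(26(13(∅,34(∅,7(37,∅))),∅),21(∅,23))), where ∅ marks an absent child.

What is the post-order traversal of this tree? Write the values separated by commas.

37, 7, 34, 13, 26, 23, 21, 17, 38

Post-order visits the left subtree, then the right subtree, then the node.
At 38: no left child.
At 38: go right to 17.
  At 17: go left to 26.
    At 26: go left to 13.
      At 13: no left child.
      At 13: go right to 34.
        At 34: no left child.
        At 34: go right to 7.
          At 7: go left to 37.
            37 is a leaf — visit 37.
          At 7: no right child.
          Visit 7.
        Visit 34.
      Visit 13.
    At 26: no right child.
    Visit 26.
  At 17: go right to 21.
    At 21: no left child.
    At 21: go right to 23.
      23 is a leaf — visit 23.
    Visit 21.
  Visit 17.
Visit 38.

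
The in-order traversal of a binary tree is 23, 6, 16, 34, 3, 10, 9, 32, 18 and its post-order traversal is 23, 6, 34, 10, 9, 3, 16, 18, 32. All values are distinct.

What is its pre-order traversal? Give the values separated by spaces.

32 16 6 23 3 34 9 10 18

The last element of post-order is the root; it splits in-order into left and right subtrees.
Root 32: left subtree has 7 nodes {23, 6, 16, 34, 3, 10, 9}, right has 1 {18}.
  Root 16: left subtree has 2 nodes {23, 6}, right has 4 {34, 3, 10, 9}.
    Root 6: left subtree has 1 node {23}, right has 0 { }.
    Root 3: left subtree has 1 node {34}, right has 2 {10, 9}.
      Root 9: left subtree has 1 node {10}, right has 0 { }.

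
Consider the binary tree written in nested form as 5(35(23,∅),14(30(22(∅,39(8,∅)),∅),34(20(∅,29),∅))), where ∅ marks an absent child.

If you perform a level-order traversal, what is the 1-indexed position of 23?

Level-order visits nodes level by level from the root, left to right within each level.
Level 0: 5
Level 1: 35, 14
Level 2: 23, 30, 34
Level 3: 22, 20
Level 4: 39, 29
Level 5: 8
Full level-order sequence: 5, 35, 14, 23, 30, 34, 22, 20, 39, 29, 8.

4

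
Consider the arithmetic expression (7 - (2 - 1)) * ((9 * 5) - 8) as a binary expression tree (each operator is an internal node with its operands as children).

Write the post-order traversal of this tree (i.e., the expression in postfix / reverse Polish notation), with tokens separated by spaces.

7 2 1 - - 9 5 * 8 - *

Post-order on an expression tree gives postfix notation: for each operator, emit left operand, right operand, then the operator.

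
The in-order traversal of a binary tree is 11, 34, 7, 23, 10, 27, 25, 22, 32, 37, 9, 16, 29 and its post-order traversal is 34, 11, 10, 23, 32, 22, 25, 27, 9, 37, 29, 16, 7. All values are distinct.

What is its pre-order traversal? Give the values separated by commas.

The last element of post-order is the root; it splits in-order into left and right subtrees.
Root 7: left subtree has 2 nodes {11, 34}, right has 10 {23, 10, 27, 25, 22, 32, 37, 9, 16, 29}.
  Root 11: left subtree has 0 nodes { }, right has 1 {34}.
  Root 16: left subtree has 8 nodes {23, 10, 27, 25, 22, 32, 37, 9}, right has 1 {29}.
    Root 37: left subtree has 6 nodes {23, 10, 27, 25, 22, 32}, right has 1 {9}.
      Root 27: left subtree has 2 nodes {23, 10}, right has 3 {25, 22, 32}.
        Root 23: left subtree has 0 nodes { }, right has 1 {10}.
        Root 25: left subtree has 0 nodes { }, right has 2 {22, 32}.
          Root 22: left subtree has 0 nodes { }, right has 1 {32}.

7, 11, 34, 16, 37, 27, 23, 10, 25, 22, 32, 9, 29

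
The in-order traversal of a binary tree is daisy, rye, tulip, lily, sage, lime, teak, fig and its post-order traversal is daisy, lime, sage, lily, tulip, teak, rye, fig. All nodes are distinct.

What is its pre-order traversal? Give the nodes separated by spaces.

The last element of post-order is the root; it splits in-order into left and right subtrees.
Root fig: left subtree has 7 nodes {daisy, rye, tulip, lily, sage, lime, teak}, right has 0 { }.
  Root rye: left subtree has 1 node {daisy}, right has 5 {tulip, lily, sage, lime, teak}.
    Root teak: left subtree has 4 nodes {tulip, lily, sage, lime}, right has 0 { }.
      Root tulip: left subtree has 0 nodes { }, right has 3 {lily, sage, lime}.
        Root lily: left subtree has 0 nodes { }, right has 2 {sage, lime}.
          Root sage: left subtree has 0 nodes { }, right has 1 {lime}.

fig rye daisy teak tulip lily sage lime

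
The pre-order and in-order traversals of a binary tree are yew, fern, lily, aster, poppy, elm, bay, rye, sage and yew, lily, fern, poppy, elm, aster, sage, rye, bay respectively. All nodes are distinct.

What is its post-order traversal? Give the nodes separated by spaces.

The first element of pre-order is the root; it splits in-order into left and right subtrees.
Root yew: left subtree has 0 nodes { }, right has 8 {lily, fern, poppy, elm, aster, sage, rye, bay}.
  Root fern: left subtree has 1 node {lily}, right has 6 {poppy, elm, aster, sage, rye, bay}.
    Root aster: left subtree has 2 nodes {poppy, elm}, right has 3 {sage, rye, bay}.
      Root poppy: left subtree has 0 nodes { }, right has 1 {elm}.
      Root bay: left subtree has 2 nodes {sage, rye}, right has 0 { }.
        Root rye: left subtree has 1 node {sage}, right has 0 { }.

lily elm poppy sage rye bay aster fern yew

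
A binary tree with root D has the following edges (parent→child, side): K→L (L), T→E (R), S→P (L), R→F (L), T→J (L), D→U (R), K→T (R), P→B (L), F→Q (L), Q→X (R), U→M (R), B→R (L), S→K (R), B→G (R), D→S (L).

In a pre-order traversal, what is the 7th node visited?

Q

Pre-order visits the node, then its left subtree, then its right subtree.
Visit D.
At D: go left to S.
  Visit S.
  At S: go left to P.
    Visit P.
    At P: go left to B.
      Visit B.
      At B: go left to R.
        Visit R.
        At R: go left to F.
          Visit F.
          At F: go left to Q.
            Visit Q.
            At Q: no left child.
            At Q: go right to X.
              X is a leaf — visit X.
          At F: no right child.
        At R: no right child.
      At B: go right to G.
        G is a leaf — visit G.
    At P: no right child.
  At S: go right to K.
    Visit K.
    At K: go left to L.
      L is a leaf — visit L.
    At K: go right to T.
      Visit T.
      At T: go left to J.
        J is a leaf — visit J.
      At T: go right to E.
        E is a leaf — visit E.
At D: go right to U.
  Visit U.
  At U: no left child.
  At U: go right to M.
    M is a leaf — visit M.
Full pre-order sequence: D, S, P, B, R, F, Q, X, G, K, L, T, J, E, U, M.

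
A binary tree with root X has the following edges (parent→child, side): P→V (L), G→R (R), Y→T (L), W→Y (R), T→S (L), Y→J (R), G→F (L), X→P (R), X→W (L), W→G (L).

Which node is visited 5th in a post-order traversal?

T

Post-order visits the left subtree, then the right subtree, then the node.
At X: go left to W.
  At W: go left to G.
    At G: go left to F.
      F is a leaf — visit F.
    At G: go right to R.
      R is a leaf — visit R.
    Visit G.
  At W: go right to Y.
    At Y: go left to T.
      At T: go left to S.
        S is a leaf — visit S.
      At T: no right child.
      Visit T.
    At Y: go right to J.
      J is a leaf — visit J.
    Visit Y.
  Visit W.
At X: go right to P.
  At P: go left to V.
    V is a leaf — visit V.
  At P: no right child.
  Visit P.
Visit X.
Full post-order sequence: F, R, G, S, T, J, Y, W, V, P, X.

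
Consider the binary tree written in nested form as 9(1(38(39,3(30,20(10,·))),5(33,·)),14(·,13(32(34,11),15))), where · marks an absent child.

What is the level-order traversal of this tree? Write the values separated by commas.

Level-order visits nodes level by level from the root, left to right within each level.
Level 0: 9
Level 1: 1, 14
Level 2: 38, 5, 13
Level 3: 39, 3, 33, 32, 15
Level 4: 30, 20, 34, 11
Level 5: 10

9, 1, 14, 38, 5, 13, 39, 3, 33, 32, 15, 30, 20, 34, 11, 10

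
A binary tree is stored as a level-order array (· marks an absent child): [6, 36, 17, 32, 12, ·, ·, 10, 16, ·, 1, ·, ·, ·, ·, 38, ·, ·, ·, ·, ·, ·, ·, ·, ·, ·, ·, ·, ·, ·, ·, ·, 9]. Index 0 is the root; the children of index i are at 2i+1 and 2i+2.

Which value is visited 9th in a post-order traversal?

Post-order visits the left subtree, then the right subtree, then the node.
At 6: go left to 36.
  At 36: go left to 32.
    At 32: go left to 10.
      At 10: go left to 38.
        At 38: no left child.
        At 38: go right to 9.
          9 is a leaf — visit 9.
        Visit 38.
      At 10: no right child.
      Visit 10.
    At 32: go right to 16.
      16 is a leaf — visit 16.
    Visit 32.
  At 36: go right to 12.
    At 12: no left child.
    At 12: go right to 1.
      1 is a leaf — visit 1.
    Visit 12.
  Visit 36.
At 6: go right to 17.
  17 is a leaf — visit 17.
Visit 6.
Full post-order sequence: 9, 38, 10, 16, 32, 1, 12, 36, 17, 6.

17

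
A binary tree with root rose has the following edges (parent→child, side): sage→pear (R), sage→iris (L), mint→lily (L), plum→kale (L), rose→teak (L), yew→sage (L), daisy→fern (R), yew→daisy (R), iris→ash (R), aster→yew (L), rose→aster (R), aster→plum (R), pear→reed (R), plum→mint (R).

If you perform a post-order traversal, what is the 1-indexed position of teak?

Post-order visits the left subtree, then the right subtree, then the node.
At rose: go left to teak.
  teak is a leaf — visit teak.
At rose: go right to aster.
  At aster: go left to yew.
    At yew: go left to sage.
      At sage: go left to iris.
        At iris: no left child.
        At iris: go right to ash.
          ash is a leaf — visit ash.
        Visit iris.
      At sage: go right to pear.
        At pear: no left child.
        At pear: go right to reed.
          reed is a leaf — visit reed.
        Visit pear.
      Visit sage.
    At yew: go right to daisy.
      At daisy: no left child.
      At daisy: go right to fern.
        fern is a leaf — visit fern.
      Visit daisy.
    Visit yew.
  At aster: go right to plum.
    At plum: go left to kale.
      kale is a leaf — visit kale.
    At plum: go right to mint.
      At mint: go left to lily.
        lily is a leaf — visit lily.
      At mint: no right child.
      Visit mint.
    Visit plum.
  Visit aster.
Visit rose.
Full post-order sequence: teak, ash, iris, reed, pear, sage, fern, daisy, yew, kale, lily, mint, plum, aster, rose.

1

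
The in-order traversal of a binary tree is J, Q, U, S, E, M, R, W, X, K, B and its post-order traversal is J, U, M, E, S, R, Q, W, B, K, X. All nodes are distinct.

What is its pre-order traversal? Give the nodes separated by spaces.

X W Q J R S U E M K B

The last element of post-order is the root; it splits in-order into left and right subtrees.
Root X: left subtree has 8 nodes {J, Q, U, S, E, M, R, W}, right has 2 {K, B}.
  Root W: left subtree has 7 nodes {J, Q, U, S, E, M, R}, right has 0 { }.
    Root Q: left subtree has 1 node {J}, right has 5 {U, S, E, M, R}.
      Root R: left subtree has 4 nodes {U, S, E, M}, right has 0 { }.
        Root S: left subtree has 1 node {U}, right has 2 {E, M}.
          Root E: left subtree has 0 nodes { }, right has 1 {M}.
  Root K: left subtree has 0 nodes { }, right has 1 {B}.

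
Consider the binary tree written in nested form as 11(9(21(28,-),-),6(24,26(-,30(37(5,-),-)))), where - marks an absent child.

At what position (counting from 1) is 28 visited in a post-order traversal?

1

Post-order visits the left subtree, then the right subtree, then the node.
At 11: go left to 9.
  At 9: go left to 21.
    At 21: go left to 28.
      28 is a leaf — visit 28.
    At 21: no right child.
    Visit 21.
  At 9: no right child.
  Visit 9.
At 11: go right to 6.
  At 6: go left to 24.
    24 is a leaf — visit 24.
  At 6: go right to 26.
    At 26: no left child.
    At 26: go right to 30.
      At 30: go left to 37.
        At 37: go left to 5.
          5 is a leaf — visit 5.
        At 37: no right child.
        Visit 37.
      At 30: no right child.
      Visit 30.
    Visit 26.
  Visit 6.
Visit 11.
Full post-order sequence: 28, 21, 9, 24, 5, 37, 30, 26, 6, 11.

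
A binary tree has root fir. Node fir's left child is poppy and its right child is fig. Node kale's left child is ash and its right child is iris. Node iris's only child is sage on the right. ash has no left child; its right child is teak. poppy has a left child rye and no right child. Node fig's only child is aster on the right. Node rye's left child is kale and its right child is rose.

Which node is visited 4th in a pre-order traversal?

Pre-order visits the node, then its left subtree, then its right subtree.
Visit fir.
At fir: go left to poppy.
  Visit poppy.
  At poppy: go left to rye.
    Visit rye.
    At rye: go left to kale.
      Visit kale.
      At kale: go left to ash.
        Visit ash.
        At ash: no left child.
        At ash: go right to teak.
          teak is a leaf — visit teak.
      At kale: go right to iris.
        Visit iris.
        At iris: no left child.
        At iris: go right to sage.
          sage is a leaf — visit sage.
    At rye: go right to rose.
      rose is a leaf — visit rose.
  At poppy: no right child.
At fir: go right to fig.
  Visit fig.
  At fig: no left child.
  At fig: go right to aster.
    aster is a leaf — visit aster.
Full pre-order sequence: fir, poppy, rye, kale, ash, teak, iris, sage, rose, fig, aster.

kale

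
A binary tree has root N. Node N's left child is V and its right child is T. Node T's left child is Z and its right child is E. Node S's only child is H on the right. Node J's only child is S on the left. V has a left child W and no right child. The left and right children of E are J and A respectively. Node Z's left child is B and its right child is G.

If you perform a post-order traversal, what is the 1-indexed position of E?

10

Post-order visits the left subtree, then the right subtree, then the node.
At N: go left to V.
  At V: go left to W.
    W is a leaf — visit W.
  At V: no right child.
  Visit V.
At N: go right to T.
  At T: go left to Z.
    At Z: go left to B.
      B is a leaf — visit B.
    At Z: go right to G.
      G is a leaf — visit G.
    Visit Z.
  At T: go right to E.
    At E: go left to J.
      At J: go left to S.
        At S: no left child.
        At S: go right to H.
          H is a leaf — visit H.
        Visit S.
      At J: no right child.
      Visit J.
    At E: go right to A.
      A is a leaf — visit A.
    Visit E.
  Visit T.
Visit N.
Full post-order sequence: W, V, B, G, Z, H, S, J, A, E, T, N.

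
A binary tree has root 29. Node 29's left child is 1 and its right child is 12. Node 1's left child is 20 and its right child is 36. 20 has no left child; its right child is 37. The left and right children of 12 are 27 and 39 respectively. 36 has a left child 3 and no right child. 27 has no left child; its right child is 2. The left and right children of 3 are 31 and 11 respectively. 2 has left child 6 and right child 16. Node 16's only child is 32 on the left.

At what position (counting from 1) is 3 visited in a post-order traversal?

Post-order visits the left subtree, then the right subtree, then the node.
At 29: go left to 1.
  At 1: go left to 20.
    At 20: no left child.
    At 20: go right to 37.
      37 is a leaf — visit 37.
    Visit 20.
  At 1: go right to 36.
    At 36: go left to 3.
      At 3: go left to 31.
        31 is a leaf — visit 31.
      At 3: go right to 11.
        11 is a leaf — visit 11.
      Visit 3.
    At 36: no right child.
    Visit 36.
  Visit 1.
At 29: go right to 12.
  At 12: go left to 27.
    At 27: no left child.
    At 27: go right to 2.
      At 2: go left to 6.
        6 is a leaf — visit 6.
      At 2: go right to 16.
        At 16: go left to 32.
          32 is a leaf — visit 32.
        At 16: no right child.
        Visit 16.
      Visit 2.
    Visit 27.
  At 12: go right to 39.
    39 is a leaf — visit 39.
  Visit 12.
Visit 29.
Full post-order sequence: 37, 20, 31, 11, 3, 36, 1, 6, 32, 16, 2, 27, 39, 12, 29.

5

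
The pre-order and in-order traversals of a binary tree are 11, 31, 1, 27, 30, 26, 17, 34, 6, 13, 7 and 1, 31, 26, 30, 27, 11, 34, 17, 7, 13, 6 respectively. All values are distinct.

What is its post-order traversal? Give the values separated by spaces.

The first element of pre-order is the root; it splits in-order into left and right subtrees.
Root 11: left subtree has 5 nodes {1, 31, 26, 30, 27}, right has 5 {34, 17, 7, 13, 6}.
  Root 31: left subtree has 1 node {1}, right has 3 {26, 30, 27}.
    Root 27: left subtree has 2 nodes {26, 30}, right has 0 { }.
      Root 30: left subtree has 1 node {26}, right has 0 { }.
  Root 17: left subtree has 1 node {34}, right has 3 {7, 13, 6}.
    Root 6: left subtree has 2 nodes {7, 13}, right has 0 { }.
      Root 13: left subtree has 1 node {7}, right has 0 { }.

1 26 30 27 31 34 7 13 6 17 11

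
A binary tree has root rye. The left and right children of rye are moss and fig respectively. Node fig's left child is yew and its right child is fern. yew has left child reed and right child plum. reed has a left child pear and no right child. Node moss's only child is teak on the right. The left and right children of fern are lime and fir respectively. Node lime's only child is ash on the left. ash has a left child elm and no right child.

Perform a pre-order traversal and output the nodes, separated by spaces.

Pre-order visits the node, then its left subtree, then its right subtree.
Visit rye.
At rye: go left to moss.
  Visit moss.
  At moss: no left child.
  At moss: go right to teak.
    teak is a leaf — visit teak.
At rye: go right to fig.
  Visit fig.
  At fig: go left to yew.
    Visit yew.
    At yew: go left to reed.
      Visit reed.
      At reed: go left to pear.
        pear is a leaf — visit pear.
      At reed: no right child.
    At yew: go right to plum.
      plum is a leaf — visit plum.
  At fig: go right to fern.
    Visit fern.
    At fern: go left to lime.
      Visit lime.
      At lime: go left to ash.
        Visit ash.
        At ash: go left to elm.
          elm is a leaf — visit elm.
        At ash: no right child.
      At lime: no right child.
    At fern: go right to fir.
      fir is a leaf — visit fir.

rye moss teak fig yew reed pear plum fern lime ash elm fir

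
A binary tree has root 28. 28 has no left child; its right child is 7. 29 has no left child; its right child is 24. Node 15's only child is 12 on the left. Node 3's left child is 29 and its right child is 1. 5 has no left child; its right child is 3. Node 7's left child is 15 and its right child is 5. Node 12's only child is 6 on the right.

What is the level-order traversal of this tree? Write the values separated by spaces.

28 7 15 5 12 3 6 29 1 24

Level-order visits nodes level by level from the root, left to right within each level.
Level 0: 28
Level 1: 7
Level 2: 15, 5
Level 3: 12, 3
Level 4: 6, 29, 1
Level 5: 24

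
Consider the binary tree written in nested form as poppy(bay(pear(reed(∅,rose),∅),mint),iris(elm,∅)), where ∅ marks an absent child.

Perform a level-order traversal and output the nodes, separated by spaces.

Level-order visits nodes level by level from the root, left to right within each level.
Level 0: poppy
Level 1: bay, iris
Level 2: pear, mint, elm
Level 3: reed
Level 4: rose

poppy bay iris pear mint elm reed rose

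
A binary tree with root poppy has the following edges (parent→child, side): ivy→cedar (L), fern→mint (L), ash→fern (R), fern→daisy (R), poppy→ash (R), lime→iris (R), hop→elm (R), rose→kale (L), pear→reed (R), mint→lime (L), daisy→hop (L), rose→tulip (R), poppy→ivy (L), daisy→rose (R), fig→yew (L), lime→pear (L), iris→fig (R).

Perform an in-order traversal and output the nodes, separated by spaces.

In-order visits the left subtree, then the node, then the right subtree.
At poppy: go left to ivy.
  At ivy: go left to cedar.
    cedar is a leaf — visit cedar.
  Visit ivy.
  At ivy: no right child.
Visit poppy.
At poppy: go right to ash.
  At ash: no left child.
  Visit ash.
  At ash: go right to fern.
    At fern: go left to mint.
      At mint: go left to lime.
        At lime: go left to pear.
          At pear: no left child.
          Visit pear.
          At pear: go right to reed.
            reed is a leaf — visit reed.
        Visit lime.
        At lime: go right to iris.
          At iris: no left child.
          Visit iris.
          At iris: go right to fig.
            At fig: go left to yew.
              yew is a leaf — visit yew.
            Visit fig.
            At fig: no right child.
      Visit mint.
      At mint: no right child.
    Visit fern.
    At fern: go right to daisy.
      At daisy: go left to hop.
        At hop: no left child.
        Visit hop.
        At hop: go right to elm.
          elm is a leaf — visit elm.
      Visit daisy.
      At daisy: go right to rose.
        At rose: go left to kale.
          kale is a leaf — visit kale.
        Visit rose.
        At rose: go right to tulip.
          tulip is a leaf — visit tulip.

cedar ivy poppy ash pear reed lime iris yew fig mint fern hop elm daisy kale rose tulip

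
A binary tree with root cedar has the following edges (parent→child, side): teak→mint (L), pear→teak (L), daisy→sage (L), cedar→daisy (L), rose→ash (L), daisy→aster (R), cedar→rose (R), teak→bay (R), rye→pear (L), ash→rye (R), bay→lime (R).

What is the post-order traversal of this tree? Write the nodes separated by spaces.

sage aster daisy mint lime bay teak pear rye ash rose cedar

Post-order visits the left subtree, then the right subtree, then the node.
At cedar: go left to daisy.
  At daisy: go left to sage.
    sage is a leaf — visit sage.
  At daisy: go right to aster.
    aster is a leaf — visit aster.
  Visit daisy.
At cedar: go right to rose.
  At rose: go left to ash.
    At ash: no left child.
    At ash: go right to rye.
      At rye: go left to pear.
        At pear: go left to teak.
          At teak: go left to mint.
            mint is a leaf — visit mint.
          At teak: go right to bay.
            At bay: no left child.
            At bay: go right to lime.
              lime is a leaf — visit lime.
            Visit bay.
          Visit teak.
        At pear: no right child.
        Visit pear.
      At rye: no right child.
      Visit rye.
    Visit ash.
  At rose: no right child.
  Visit rose.
Visit cedar.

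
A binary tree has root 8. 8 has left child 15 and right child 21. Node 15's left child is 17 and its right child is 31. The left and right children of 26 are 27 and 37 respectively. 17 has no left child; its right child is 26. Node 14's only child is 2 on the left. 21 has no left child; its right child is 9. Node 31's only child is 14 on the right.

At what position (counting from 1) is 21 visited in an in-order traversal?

In-order visits the left subtree, then the node, then the right subtree.
At 8: go left to 15.
  At 15: go left to 17.
    At 17: no left child.
    Visit 17.
    At 17: go right to 26.
      At 26: go left to 27.
        27 is a leaf — visit 27.
      Visit 26.
      At 26: go right to 37.
        37 is a leaf — visit 37.
  Visit 15.
  At 15: go right to 31.
    At 31: no left child.
    Visit 31.
    At 31: go right to 14.
      At 14: go left to 2.
        2 is a leaf — visit 2.
      Visit 14.
      At 14: no right child.
Visit 8.
At 8: go right to 21.
  At 21: no left child.
  Visit 21.
  At 21: go right to 9.
    9 is a leaf — visit 9.
Full in-order sequence: 17, 27, 26, 37, 15, 31, 2, 14, 8, 21, 9.

10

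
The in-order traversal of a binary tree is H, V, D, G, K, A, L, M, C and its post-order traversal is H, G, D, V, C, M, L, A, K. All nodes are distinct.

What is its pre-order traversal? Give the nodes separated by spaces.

K V H D G A L M C

The last element of post-order is the root; it splits in-order into left and right subtrees.
Root K: left subtree has 4 nodes {H, V, D, G}, right has 4 {A, L, M, C}.
  Root V: left subtree has 1 node {H}, right has 2 {D, G}.
    Root D: left subtree has 0 nodes { }, right has 1 {G}.
  Root A: left subtree has 0 nodes { }, right has 3 {L, M, C}.
    Root L: left subtree has 0 nodes { }, right has 2 {M, C}.
      Root M: left subtree has 0 nodes { }, right has 1 {C}.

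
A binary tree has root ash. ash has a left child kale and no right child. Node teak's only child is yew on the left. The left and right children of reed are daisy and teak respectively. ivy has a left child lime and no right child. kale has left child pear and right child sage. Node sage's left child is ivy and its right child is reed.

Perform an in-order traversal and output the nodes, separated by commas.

In-order visits the left subtree, then the node, then the right subtree.
At ash: go left to kale.
  At kale: go left to pear.
    pear is a leaf — visit pear.
  Visit kale.
  At kale: go right to sage.
    At sage: go left to ivy.
      At ivy: go left to lime.
        lime is a leaf — visit lime.
      Visit ivy.
      At ivy: no right child.
    Visit sage.
    At sage: go right to reed.
      At reed: go left to daisy.
        daisy is a leaf — visit daisy.
      Visit reed.
      At reed: go right to teak.
        At teak: go left to yew.
          yew is a leaf — visit yew.
        Visit teak.
        At teak: no right child.
Visit ash.
At ash: no right child.

pear, kale, lime, ivy, sage, daisy, reed, yew, teak, ash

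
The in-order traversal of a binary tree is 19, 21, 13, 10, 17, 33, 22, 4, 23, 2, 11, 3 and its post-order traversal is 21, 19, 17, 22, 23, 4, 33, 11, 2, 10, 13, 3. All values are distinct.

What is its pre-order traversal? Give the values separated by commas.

3, 13, 19, 21, 10, 2, 33, 17, 4, 22, 23, 11

The last element of post-order is the root; it splits in-order into left and right subtrees.
Root 3: left subtree has 11 nodes {19, 21, 13, 10, 17, 33, 22, 4, 23, 2, 11}, right has 0 { }.
  Root 13: left subtree has 2 nodes {19, 21}, right has 8 {10, 17, 33, 22, 4, 23, 2, 11}.
    Root 19: left subtree has 0 nodes { }, right has 1 {21}.
    Root 10: left subtree has 0 nodes { }, right has 7 {17, 33, 22, 4, 23, 2, 11}.
      Root 2: left subtree has 5 nodes {17, 33, 22, 4, 23}, right has 1 {11}.
        Root 33: left subtree has 1 node {17}, right has 3 {22, 4, 23}.
          Root 4: left subtree has 1 node {22}, right has 1 {23}.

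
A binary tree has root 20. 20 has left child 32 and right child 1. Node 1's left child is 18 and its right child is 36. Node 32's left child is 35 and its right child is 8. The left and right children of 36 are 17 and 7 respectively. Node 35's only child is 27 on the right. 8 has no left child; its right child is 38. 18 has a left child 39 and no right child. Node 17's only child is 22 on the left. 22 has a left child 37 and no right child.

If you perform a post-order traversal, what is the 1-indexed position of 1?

13

Post-order visits the left subtree, then the right subtree, then the node.
At 20: go left to 32.
  At 32: go left to 35.
    At 35: no left child.
    At 35: go right to 27.
      27 is a leaf — visit 27.
    Visit 35.
  At 32: go right to 8.
    At 8: no left child.
    At 8: go right to 38.
      38 is a leaf — visit 38.
    Visit 8.
  Visit 32.
At 20: go right to 1.
  At 1: go left to 18.
    At 18: go left to 39.
      39 is a leaf — visit 39.
    At 18: no right child.
    Visit 18.
  At 1: go right to 36.
    At 36: go left to 17.
      At 17: go left to 22.
        At 22: go left to 37.
          37 is a leaf — visit 37.
        At 22: no right child.
        Visit 22.
      At 17: no right child.
      Visit 17.
    At 36: go right to 7.
      7 is a leaf — visit 7.
    Visit 36.
  Visit 1.
Visit 20.
Full post-order sequence: 27, 35, 38, 8, 32, 39, 18, 37, 22, 17, 7, 36, 1, 20.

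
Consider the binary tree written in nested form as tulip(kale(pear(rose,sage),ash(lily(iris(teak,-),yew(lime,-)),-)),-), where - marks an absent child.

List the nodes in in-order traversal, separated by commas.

rose, pear, sage, kale, teak, iris, lily, lime, yew, ash, tulip

In-order visits the left subtree, then the node, then the right subtree.
At tulip: go left to kale.
  At kale: go left to pear.
    At pear: go left to rose.
      rose is a leaf — visit rose.
    Visit pear.
    At pear: go right to sage.
      sage is a leaf — visit sage.
  Visit kale.
  At kale: go right to ash.
    At ash: go left to lily.
      At lily: go left to iris.
        At iris: go left to teak.
          teak is a leaf — visit teak.
        Visit iris.
        At iris: no right child.
      Visit lily.
      At lily: go right to yew.
        At yew: go left to lime.
          lime is a leaf — visit lime.
        Visit yew.
        At yew: no right child.
    Visit ash.
    At ash: no right child.
Visit tulip.
At tulip: no right child.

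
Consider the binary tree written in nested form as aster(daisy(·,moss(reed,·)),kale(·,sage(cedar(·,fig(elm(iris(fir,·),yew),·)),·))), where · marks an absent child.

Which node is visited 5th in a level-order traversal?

Level-order visits nodes level by level from the root, left to right within each level.
Level 0: aster
Level 1: daisy, kale
Level 2: moss, sage
Level 3: reed, cedar
Level 4: fig
Level 5: elm
Level 6: iris, yew
Level 7: fir
Full level-order sequence: aster, daisy, kale, moss, sage, reed, cedar, fig, elm, iris, yew, fir.

sage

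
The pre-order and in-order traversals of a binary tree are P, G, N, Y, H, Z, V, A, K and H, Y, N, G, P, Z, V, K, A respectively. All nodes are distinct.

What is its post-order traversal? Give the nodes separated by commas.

The first element of pre-order is the root; it splits in-order into left and right subtrees.
Root P: left subtree has 4 nodes {H, Y, N, G}, right has 4 {Z, V, K, A}.
  Root G: left subtree has 3 nodes {H, Y, N}, right has 0 { }.
    Root N: left subtree has 2 nodes {H, Y}, right has 0 { }.
      Root Y: left subtree has 1 node {H}, right has 0 { }.
  Root Z: left subtree has 0 nodes { }, right has 3 {V, K, A}.
    Root V: left subtree has 0 nodes { }, right has 2 {K, A}.
      Root A: left subtree has 1 node {K}, right has 0 { }.

H, Y, N, G, K, A, V, Z, P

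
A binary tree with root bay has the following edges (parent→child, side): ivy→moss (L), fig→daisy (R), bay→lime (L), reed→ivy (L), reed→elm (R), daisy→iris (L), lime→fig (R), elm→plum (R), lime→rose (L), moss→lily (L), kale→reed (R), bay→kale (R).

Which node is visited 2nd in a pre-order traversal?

lime

Pre-order visits the node, then its left subtree, then its right subtree.
Visit bay.
At bay: go left to lime.
  Visit lime.
  At lime: go left to rose.
    rose is a leaf — visit rose.
  At lime: go right to fig.
    Visit fig.
    At fig: no left child.
    At fig: go right to daisy.
      Visit daisy.
      At daisy: go left to iris.
        iris is a leaf — visit iris.
      At daisy: no right child.
At bay: go right to kale.
  Visit kale.
  At kale: no left child.
  At kale: go right to reed.
    Visit reed.
    At reed: go left to ivy.
      Visit ivy.
      At ivy: go left to moss.
        Visit moss.
        At moss: go left to lily.
          lily is a leaf — visit lily.
        At moss: no right child.
      At ivy: no right child.
    At reed: go right to elm.
      Visit elm.
      At elm: no left child.
      At elm: go right to plum.
        plum is a leaf — visit plum.
Full pre-order sequence: bay, lime, rose, fig, daisy, iris, kale, reed, ivy, moss, lily, elm, plum.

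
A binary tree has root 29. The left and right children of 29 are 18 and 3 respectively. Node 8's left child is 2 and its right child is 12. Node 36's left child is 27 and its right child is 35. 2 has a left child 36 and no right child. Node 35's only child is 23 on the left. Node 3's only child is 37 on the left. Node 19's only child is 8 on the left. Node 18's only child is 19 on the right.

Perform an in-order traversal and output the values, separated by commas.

In-order visits the left subtree, then the node, then the right subtree.
At 29: go left to 18.
  At 18: no left child.
  Visit 18.
  At 18: go right to 19.
    At 19: go left to 8.
      At 8: go left to 2.
        At 2: go left to 36.
          At 36: go left to 27.
            27 is a leaf — visit 27.
          Visit 36.
          At 36: go right to 35.
            At 35: go left to 23.
              23 is a leaf — visit 23.
            Visit 35.
            At 35: no right child.
        Visit 2.
        At 2: no right child.
      Visit 8.
      At 8: go right to 12.
        12 is a leaf — visit 12.
    Visit 19.
    At 19: no right child.
Visit 29.
At 29: go right to 3.
  At 3: go left to 37.
    37 is a leaf — visit 37.
  Visit 3.
  At 3: no right child.

18, 27, 36, 23, 35, 2, 8, 12, 19, 29, 37, 3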